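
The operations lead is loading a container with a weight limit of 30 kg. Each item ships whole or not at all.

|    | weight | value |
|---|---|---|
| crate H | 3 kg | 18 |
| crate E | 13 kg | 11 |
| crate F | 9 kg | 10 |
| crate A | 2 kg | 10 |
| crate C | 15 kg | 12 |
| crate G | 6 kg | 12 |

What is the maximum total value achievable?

crate H + crate A + crate C + crate G: weight 3 + 2 + 15 + 6 = 26 ≤ 30, value 18 + 10 + 12 + 12 = 52.
crate H + crate E + crate A + crate G: weight 3 + 13 + 2 + 6 = 24 ≤ 30, value 18 + 11 + 10 + 12 = 51.
Best is crate H, crate A, crate C, and crate G with total value 52.

52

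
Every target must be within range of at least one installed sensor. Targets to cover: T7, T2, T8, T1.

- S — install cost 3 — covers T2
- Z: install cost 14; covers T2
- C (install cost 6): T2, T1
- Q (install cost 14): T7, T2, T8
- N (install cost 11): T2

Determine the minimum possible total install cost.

20

Choose C and Q: together they cover T7, T2, T8, T1 — every target.
Total install cost: 6 + 14 = 20.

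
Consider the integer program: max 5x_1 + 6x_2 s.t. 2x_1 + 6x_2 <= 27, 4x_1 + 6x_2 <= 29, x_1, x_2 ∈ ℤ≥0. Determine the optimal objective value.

35

Relaxing integrality, the LP optimum is 36.25 at (x_1,x_2) = (7.25, 0), which is not an integer point.
(x_1,x_2)=(7,0): 2·7+6·0=14≤27, 4·7+6·0=28≤29, objective 35.
(x_1,x_2)=(6,0): 2·6+6·0=12≤27, 4·6+6·0=24≤29, objective 30.
Maximum is 35 at (x_1,x_2)=(7,0).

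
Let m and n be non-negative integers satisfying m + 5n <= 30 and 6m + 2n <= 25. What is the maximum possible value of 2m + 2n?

14

(m,n)=(2,5): 1·2+5·5=27≤30, 6·2+2·5=22≤25, objective 14.
(m,n)=(2,4): 1·2+5·4=22≤30, 6·2+2·4=20≤25, objective 12.
(m,n)=(1,5): 1·1+5·5=26≤30, 6·1+2·5=16≤25, objective 12.
(m,n)=(1,4): 1·1+5·4=21≤30, 6·1+2·4=14≤25, objective 10.
No feasible integer point exceeds 14.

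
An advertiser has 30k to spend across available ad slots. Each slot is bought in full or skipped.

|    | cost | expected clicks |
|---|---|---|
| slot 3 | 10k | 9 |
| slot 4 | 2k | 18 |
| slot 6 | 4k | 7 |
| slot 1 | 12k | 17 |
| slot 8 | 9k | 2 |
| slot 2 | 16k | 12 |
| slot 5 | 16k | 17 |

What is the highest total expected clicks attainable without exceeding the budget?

This is an integer program with binary decision variables.
slot 4 + slot 1 + slot 5: cost 2 + 12 + 16 = 30 ≤ 30, expected clicks 18 + 17 + 17 = 52.
slot 3 + slot 4 + slot 6 + slot 1: cost 10 + 2 + 4 + 12 = 28 ≤ 30, expected clicks 9 + 18 + 7 + 17 = 51.
Best is slot 4, slot 1, and slot 5 with total expected clicks 52.

52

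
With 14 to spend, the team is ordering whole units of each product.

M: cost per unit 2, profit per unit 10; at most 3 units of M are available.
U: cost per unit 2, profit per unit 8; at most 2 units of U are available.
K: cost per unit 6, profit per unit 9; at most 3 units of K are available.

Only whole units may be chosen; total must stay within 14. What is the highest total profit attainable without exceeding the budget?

3×M, 1×U, and 1×K: cost 14 ≤ 14, profit 3·10 + 1·8 + 1·9 = 47.
3×M and 2×U: cost 10 ≤ 14, profit 3·10 + 2·8 = 46.
Best is 47.

47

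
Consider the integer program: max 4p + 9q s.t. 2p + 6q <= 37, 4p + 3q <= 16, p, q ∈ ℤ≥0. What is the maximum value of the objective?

(p,q)=(0,5): 2·0+6·5=30≤37, 4·0+3·5=15≤16, objective 45.
(p,q)=(1,4): 2·1+6·4=26≤37, 4·1+3·4=16≤16, objective 40.
(p,q)=(0,4): 2·0+6·4=24≤37, 4·0+3·4=12≤16, objective 36.
No feasible integer point exceeds 45.

45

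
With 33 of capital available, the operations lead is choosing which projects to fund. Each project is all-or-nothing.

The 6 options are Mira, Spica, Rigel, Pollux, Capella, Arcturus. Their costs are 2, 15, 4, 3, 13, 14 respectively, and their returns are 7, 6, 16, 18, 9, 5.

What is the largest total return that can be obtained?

Allowing fractional choices, the relaxed optimum would be about 54.4, but projects are indivisible.
Mira + Rigel + Pollux + Arcturus: cost 2 + 4 + 3 + 14 = 23 ≤ 33, return 7 + 16 + 18 + 5 = 46.
Mira + Spica + Rigel + Pollux: cost 2 + 15 + 4 + 3 = 24 ≤ 33, return 7 + 6 + 16 + 18 = 47.
Mira + Rigel + Pollux + Capella: cost 2 + 4 + 3 + 13 = 22 ≤ 33, return 7 + 16 + 18 + 9 = 50.
Best is Mira, Rigel, Pollux, and Capella with total return 50.

50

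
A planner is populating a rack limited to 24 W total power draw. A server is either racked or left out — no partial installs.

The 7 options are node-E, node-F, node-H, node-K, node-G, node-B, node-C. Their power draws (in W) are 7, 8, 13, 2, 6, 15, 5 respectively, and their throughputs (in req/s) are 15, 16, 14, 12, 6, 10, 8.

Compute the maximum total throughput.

Allowing fractional choices, the relaxed optimum would be about 53.2, but servers are indivisible.
node-E + node-F + node-K + node-G: power draw 7 + 8 + 2 + 6 = 23 ≤ 24, throughput 15 + 16 + 12 + 6 = 49.
node-E + node-F + node-K + node-C: power draw 7 + 8 + 2 + 5 = 22 ≤ 24, throughput 15 + 16 + 12 + 8 = 51.
node-E + node-F + node-K: power draw 7 + 8 + 2 = 17 ≤ 24, throughput 15 + 16 + 12 = 43.
Best is node-E, node-F, node-K, and node-C with total throughput 51.

51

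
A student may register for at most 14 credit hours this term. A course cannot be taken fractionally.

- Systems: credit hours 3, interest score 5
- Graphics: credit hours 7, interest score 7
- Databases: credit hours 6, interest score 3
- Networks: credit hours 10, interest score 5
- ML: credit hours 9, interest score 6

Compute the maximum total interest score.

Allowing fractional choices, the relaxed optimum would be about 14.7, but courses are indivisible.
Graphics + Databases: credit hours 7 + 6 = 13 ≤ 14, interest score 7 + 3 = 10.
Systems + ML: credit hours 3 + 9 = 12 ≤ 14, interest score 5 + 6 = 11.
Systems + Graphics: credit hours 3 + 7 = 10 ≤ 14, interest score 5 + 7 = 12.
Best is Systems and Graphics with total interest score 12.

12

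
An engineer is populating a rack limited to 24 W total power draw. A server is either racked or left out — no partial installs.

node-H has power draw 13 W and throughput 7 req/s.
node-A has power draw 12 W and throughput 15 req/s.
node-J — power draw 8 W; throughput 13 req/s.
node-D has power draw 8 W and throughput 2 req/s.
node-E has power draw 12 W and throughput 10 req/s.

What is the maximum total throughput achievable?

28

This is a 0-1 knapsack instance.
Allowing fractional choices, the relaxed optimum would be about 31.3, but servers are indivisible.
node-A + node-J: power draw 12 + 8 = 20 ≤ 24, throughput 15 + 13 = 28.
node-J + node-E: power draw 8 + 12 = 20 ≤ 24, throughput 13 + 10 = 23.
node-A + node-E: power draw 12 + 12 = 24 ≤ 24, throughput 15 + 10 = 25.
Best is node-A and node-J with total throughput 28.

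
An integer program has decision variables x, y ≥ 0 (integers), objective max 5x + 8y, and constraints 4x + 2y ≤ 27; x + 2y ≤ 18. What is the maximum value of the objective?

74

(x,y)=(2,8): 4·2+2·8=24≤27, 1·2+2·8=18≤18, objective 74.
(x,y)=(3,7): 4·3+2·7=26≤27, 1·3+2·7=17≤18, objective 71.
(x,y)=(1,8): 4·1+2·8=20≤27, 1·1+2·8=17≤18, objective 69.
(x,y)=(2,7): 4·2+2·7=22≤27, 1·2+2·7=16≤18, objective 66.
The best lattice point is (2,8), giving 74.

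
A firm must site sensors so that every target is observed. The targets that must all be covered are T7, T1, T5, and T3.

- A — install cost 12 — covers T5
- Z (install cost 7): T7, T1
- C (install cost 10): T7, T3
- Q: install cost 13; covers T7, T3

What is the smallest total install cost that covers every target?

29

Choose A, Z, and C: together they cover T7, T1, T5, T3 — every target.
Total install cost: 12 + 7 + 10 = 29.
No cover costs less than 29.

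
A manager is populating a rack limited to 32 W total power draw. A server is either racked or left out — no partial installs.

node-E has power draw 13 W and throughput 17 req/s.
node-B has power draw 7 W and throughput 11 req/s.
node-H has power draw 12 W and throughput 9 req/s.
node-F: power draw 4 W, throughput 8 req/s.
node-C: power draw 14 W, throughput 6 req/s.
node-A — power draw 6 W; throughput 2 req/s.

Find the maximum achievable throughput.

Treat it as a binary knapsack problem.
node-E + node-B + node-H: power draw 13 + 7 + 12 = 32 ≤ 32, throughput 17 + 11 + 9 = 37.
node-E + node-B + node-F + node-A: power draw 13 + 7 + 4 + 6 = 30 ≤ 32, throughput 17 + 11 + 8 + 2 = 38.
node-E + node-B + node-F: power draw 13 + 7 + 4 = 24 ≤ 32, throughput 17 + 11 + 8 = 36.
Best is node-E, node-B, node-F, and node-A with total throughput 38.

38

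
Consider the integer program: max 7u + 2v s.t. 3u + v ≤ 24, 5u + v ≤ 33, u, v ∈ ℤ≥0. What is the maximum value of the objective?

52

Relaxing integrality, the LP optimum is 52.50 at (u,v) = (4.5, 10.5), which is not an integer point.
(u,v)=(4,12): 3·4+1·12=24≤24, 5·4+1·12=32≤33, objective 52.
(u,v)=(4,11): 3·4+1·11=23≤24, 5·4+1·11=31≤33, objective 50.
No feasible integer point exceeds 52.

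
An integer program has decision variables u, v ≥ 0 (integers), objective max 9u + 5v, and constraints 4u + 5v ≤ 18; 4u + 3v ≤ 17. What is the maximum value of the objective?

(u,v)=(4,0) is feasible, giving 36.
(u,v)=(3,1) is feasible, giving 32.
(u,v)=(3,0) is feasible, giving 27.
The best lattice point is (4,0), giving 36.

36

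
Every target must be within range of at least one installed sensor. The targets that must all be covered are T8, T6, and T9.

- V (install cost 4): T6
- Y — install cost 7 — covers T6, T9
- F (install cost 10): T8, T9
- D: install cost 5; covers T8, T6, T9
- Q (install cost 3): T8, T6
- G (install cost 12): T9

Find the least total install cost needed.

5

This is an integer covering problem.
The greedy cost-per-new-target heuristic would pick Q and D for 8, but a cheaper cover exists.
D alone covers T8, T6, T9 — every target.
Total install cost: 5.
No cover costs less than 5.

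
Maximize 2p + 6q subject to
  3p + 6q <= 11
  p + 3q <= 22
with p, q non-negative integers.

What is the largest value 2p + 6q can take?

The continuous relaxation peaks at (0, 1.83) with value 11.00; rounding to a feasible lattice point costs some objective.
(p,q)=(1,1): 3·1+6·1=9≤11, 1·1+3·1=4≤22, objective 8.
(p,q)=(0,1): 3·0+6·1=6≤11, 1·0+3·1=3≤22, objective 6.
No feasible integer point exceeds 8.

8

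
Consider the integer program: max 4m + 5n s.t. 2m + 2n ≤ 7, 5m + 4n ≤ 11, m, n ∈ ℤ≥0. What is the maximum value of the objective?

10

(m,n)=(0,2) is feasible, giving 10.
(m,n)=(1,1) is feasible, giving 9.
(m,n)=(0,1) is feasible, giving 5.
Maximum is 10 at (m,n)=(0,2).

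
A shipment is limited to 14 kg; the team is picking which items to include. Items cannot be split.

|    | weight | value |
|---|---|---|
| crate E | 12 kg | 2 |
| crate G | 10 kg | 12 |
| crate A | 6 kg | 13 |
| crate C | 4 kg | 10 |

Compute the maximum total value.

Allowing fractional choices, the relaxed optimum would be about 27.8, but items are indivisible.
crate G + crate C: weight 10 + 4 = 14 ≤ 14, value 12 + 10 = 22.
crate A + crate C: weight 6 + 4 = 10 ≤ 14, value 13 + 10 = 23.
Best is crate A and crate C with total value 23.

23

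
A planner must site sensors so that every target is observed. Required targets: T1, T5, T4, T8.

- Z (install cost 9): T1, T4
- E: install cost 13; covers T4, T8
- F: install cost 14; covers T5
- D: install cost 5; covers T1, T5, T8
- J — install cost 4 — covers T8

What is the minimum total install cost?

14

Choose Z and D: together they cover T1, T5, T4, T8 — every target.
Total install cost: 9 + 5 = 14.
No cover costs less than 14.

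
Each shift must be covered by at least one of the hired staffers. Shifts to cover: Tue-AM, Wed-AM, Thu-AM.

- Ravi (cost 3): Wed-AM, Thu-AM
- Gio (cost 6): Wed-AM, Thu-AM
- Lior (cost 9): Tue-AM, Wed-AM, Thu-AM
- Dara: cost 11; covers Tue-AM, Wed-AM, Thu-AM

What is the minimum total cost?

The greedy cost-per-new-shift heuristic would pick Ravi and Lior for 12, but a cheaper cover exists.
Lior alone covers Tue-AM, Wed-AM, Thu-AM — every shift.
Total cost: 9.
No cover costs less than 9.

9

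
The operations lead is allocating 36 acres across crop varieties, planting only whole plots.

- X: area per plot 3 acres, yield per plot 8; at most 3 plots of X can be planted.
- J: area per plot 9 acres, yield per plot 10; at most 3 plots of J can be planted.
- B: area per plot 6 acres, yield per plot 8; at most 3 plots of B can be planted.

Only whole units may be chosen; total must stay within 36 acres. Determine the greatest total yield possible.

X has the best ratio (8/3); taking only X gives at most 3×8 = 24 (stopped by the supply cap of 3).
Mixing does better — 3×X, 1×J, and 3×B: area 36 ≤ 36, yield 3·8 + 1·10 + 3·8 = 58.

58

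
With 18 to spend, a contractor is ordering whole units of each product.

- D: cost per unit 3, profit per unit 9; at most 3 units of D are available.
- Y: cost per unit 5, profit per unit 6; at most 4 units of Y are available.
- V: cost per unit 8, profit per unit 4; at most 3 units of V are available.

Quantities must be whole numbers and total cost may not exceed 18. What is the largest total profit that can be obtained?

33

D has the best ratio (9/3); taking only D gives at most 3×9 = 27 (stopped by the supply cap of 3).
Mixing does better — 3×D and 1×Y: cost 14 ≤ 18, profit 3·9 + 1·6 = 33.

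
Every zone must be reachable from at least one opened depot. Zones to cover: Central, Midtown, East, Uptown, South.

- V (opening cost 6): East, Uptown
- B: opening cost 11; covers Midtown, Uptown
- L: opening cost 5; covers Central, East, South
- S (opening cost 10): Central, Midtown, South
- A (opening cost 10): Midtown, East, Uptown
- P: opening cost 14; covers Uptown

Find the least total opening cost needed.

15

Choose L and A: together they cover Central, Midtown, East, Uptown, South — every zone.
Total opening cost: 5 + 10 = 15.
No cover costs less than 15.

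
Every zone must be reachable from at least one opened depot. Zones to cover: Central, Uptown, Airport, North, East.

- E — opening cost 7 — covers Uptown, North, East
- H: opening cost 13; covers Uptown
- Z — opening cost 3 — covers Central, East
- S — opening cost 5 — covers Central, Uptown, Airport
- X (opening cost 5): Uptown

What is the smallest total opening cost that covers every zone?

12

The greedy cost-per-new-zone heuristic would pick Z, S, and E for 15, but a cheaper cover exists.
Choose E and S: together they cover Central, Uptown, Airport, North, East — every zone.
Total opening cost: 7 + 5 = 12.
No cover costs less than 12.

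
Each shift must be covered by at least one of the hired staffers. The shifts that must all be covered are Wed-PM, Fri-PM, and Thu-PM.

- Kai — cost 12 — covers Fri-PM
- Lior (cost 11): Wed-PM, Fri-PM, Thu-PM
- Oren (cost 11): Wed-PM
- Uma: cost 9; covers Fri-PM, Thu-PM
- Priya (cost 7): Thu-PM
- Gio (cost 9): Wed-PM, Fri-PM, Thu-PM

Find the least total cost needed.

9

Gio alone covers Wed-PM, Fri-PM, Thu-PM — every shift.
Total cost: 9.
No cover costs less than 9.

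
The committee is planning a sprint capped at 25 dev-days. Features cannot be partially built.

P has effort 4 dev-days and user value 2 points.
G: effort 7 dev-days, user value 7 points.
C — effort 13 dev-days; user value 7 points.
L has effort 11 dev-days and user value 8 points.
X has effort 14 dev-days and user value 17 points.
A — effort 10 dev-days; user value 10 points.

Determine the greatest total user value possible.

27

P + G + X: effort 4 + 7 + 14 = 25 ≤ 25, user value 2 + 7 + 17 = 26.
L + X: effort 11 + 14 = 25 ≤ 25, user value 8 + 17 = 25.
X + A: effort 14 + 10 = 24 ≤ 25, user value 17 + 10 = 27.
Best is X and A with total user value 27.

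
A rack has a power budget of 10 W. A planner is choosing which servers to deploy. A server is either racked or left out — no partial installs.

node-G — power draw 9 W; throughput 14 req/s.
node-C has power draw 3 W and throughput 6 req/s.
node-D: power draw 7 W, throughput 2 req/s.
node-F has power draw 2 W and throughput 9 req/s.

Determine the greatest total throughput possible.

15

Allowing fractional choices, the relaxed optimum would be about 22.8, but servers are indivisible.
node-C + node-F: power draw 3 + 2 = 5 ≤ 10, throughput 6 + 9 = 15.
node-D + node-F: power draw 7 + 2 = 9 ≤ 10, throughput 2 + 9 = 11.
node-G: power draw 9 ≤ 10, throughput 14.
Best is node-C and node-F with total throughput 15.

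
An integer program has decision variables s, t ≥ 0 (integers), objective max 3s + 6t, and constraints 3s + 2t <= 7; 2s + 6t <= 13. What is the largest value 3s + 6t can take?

12

(s,t)=(0,2): 3·0+2·2=4≤7, 2·0+6·2=12≤13, objective 12.
(s,t)=(1,1): 3·1+2·1=5≤7, 2·1+6·1=8≤13, objective 9.
(s,t)=(0,1): 3·0+2·1=2≤7, 2·0+6·1=6≤13, objective 6.
No feasible integer point exceeds 12.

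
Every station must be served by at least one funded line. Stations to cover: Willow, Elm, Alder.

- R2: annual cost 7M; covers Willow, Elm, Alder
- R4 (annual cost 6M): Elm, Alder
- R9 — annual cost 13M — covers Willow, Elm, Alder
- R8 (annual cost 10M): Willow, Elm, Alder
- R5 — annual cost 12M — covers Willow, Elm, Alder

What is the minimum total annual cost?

7

This is a weighted set-cover instance.
R2 alone covers Willow, Elm, Alder — every station.
Total annual cost: 7.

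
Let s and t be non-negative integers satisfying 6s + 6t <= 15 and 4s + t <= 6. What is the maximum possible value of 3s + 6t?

(s,t)=(0,2): 6·0+6·2=12≤15, 4·0+1·2=2≤6, objective 12.
(s,t)=(1,1): 6·1+6·1=12≤15, 4·1+1·1=5≤6, objective 9.
The best lattice point is (0,2), giving 12.

12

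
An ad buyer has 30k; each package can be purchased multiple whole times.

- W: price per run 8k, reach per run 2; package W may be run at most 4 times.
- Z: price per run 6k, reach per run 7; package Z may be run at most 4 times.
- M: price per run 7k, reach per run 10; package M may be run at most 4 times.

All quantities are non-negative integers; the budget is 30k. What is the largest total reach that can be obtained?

40

This is a bounded integer knapsack.
Take 4×M: price 28 ≤ 30, reach 4·10 = 40.
M has the best ratio (10/7) and is taken to its limit of 4; remaining capacity is filled optimally with the others.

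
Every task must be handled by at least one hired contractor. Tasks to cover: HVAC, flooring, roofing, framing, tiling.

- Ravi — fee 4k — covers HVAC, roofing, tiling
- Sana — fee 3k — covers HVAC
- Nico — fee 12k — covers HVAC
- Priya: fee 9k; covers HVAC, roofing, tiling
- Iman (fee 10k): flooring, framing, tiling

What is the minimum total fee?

14

Choose Ravi and Iman: together they cover HVAC, flooring, roofing, framing, tiling — every task.
Total fee: 4 + 10 = 14.
No cover costs less than 14.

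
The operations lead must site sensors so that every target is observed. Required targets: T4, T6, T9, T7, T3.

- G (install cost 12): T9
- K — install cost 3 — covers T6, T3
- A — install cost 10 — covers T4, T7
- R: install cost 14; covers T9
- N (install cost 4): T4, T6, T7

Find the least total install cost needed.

Choose G, K, and N: together they cover T4, T6, T9, T7, T3 — every target.
Total install cost: 12 + 3 + 4 = 19.

19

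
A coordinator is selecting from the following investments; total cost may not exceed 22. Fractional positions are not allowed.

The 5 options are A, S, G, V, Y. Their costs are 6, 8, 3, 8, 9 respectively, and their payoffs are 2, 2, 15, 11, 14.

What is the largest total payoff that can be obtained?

40

Allowing fractional choices, the relaxed optimum would be about 40.7, but investments are indivisible.
A + G + Y: cost 6 + 3 + 9 = 18 ≤ 22, payoff 2 + 15 + 14 = 31.
G + V + Y: cost 3 + 8 + 9 = 20 ≤ 22, payoff 15 + 11 + 14 = 40.
Best is G, V, and Y with total payoff 40.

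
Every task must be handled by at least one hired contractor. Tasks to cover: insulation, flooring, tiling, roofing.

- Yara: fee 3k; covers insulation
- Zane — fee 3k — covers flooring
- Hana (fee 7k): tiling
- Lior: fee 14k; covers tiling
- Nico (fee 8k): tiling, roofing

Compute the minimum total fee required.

14

Choose Yara, Zane, and Nico: together they cover insulation, flooring, tiling, roofing — every task.
Total fee: 3 + 3 + 8 = 14.
No cover costs less than 14.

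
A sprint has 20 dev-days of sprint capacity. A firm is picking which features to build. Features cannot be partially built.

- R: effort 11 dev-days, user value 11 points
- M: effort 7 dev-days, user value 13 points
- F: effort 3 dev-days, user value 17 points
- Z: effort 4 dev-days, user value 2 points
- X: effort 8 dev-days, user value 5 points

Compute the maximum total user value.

35

This is a 0-1 knapsack instance.
Allowing fractional choices, the relaxed optimum would be about 40.0, but features are indivisible.
M + F + X: effort 7 + 3 + 8 = 18 ≤ 20, user value 13 + 17 + 5 = 35.
M + F + Z: effort 7 + 3 + 4 = 14 ≤ 20, user value 13 + 17 + 2 = 32.
M + F: effort 7 + 3 = 10 ≤ 20, user value 13 + 17 = 30.
Best is M, F, and X with total user value 35.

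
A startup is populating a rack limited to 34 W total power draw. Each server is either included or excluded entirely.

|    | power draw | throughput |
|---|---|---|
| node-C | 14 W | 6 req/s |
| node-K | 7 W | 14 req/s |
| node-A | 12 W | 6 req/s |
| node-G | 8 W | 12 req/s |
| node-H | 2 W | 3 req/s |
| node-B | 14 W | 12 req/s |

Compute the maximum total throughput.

41

Allowing fractional choices, the relaxed optimum would be about 42.5, but servers are indivisible.
node-K + node-A + node-G + node-H: power draw 7 + 12 + 8 + 2 = 29 ≤ 34, throughput 14 + 6 + 12 + 3 = 35.
node-K + node-G + node-B: power draw 7 + 8 + 14 = 29 ≤ 34, throughput 14 + 12 + 12 = 38.
node-K + node-G + node-H + node-B: power draw 7 + 8 + 2 + 14 = 31 ≤ 34, throughput 14 + 12 + 3 + 12 = 41.
Best is node-K, node-G, node-H, and node-B with total throughput 41.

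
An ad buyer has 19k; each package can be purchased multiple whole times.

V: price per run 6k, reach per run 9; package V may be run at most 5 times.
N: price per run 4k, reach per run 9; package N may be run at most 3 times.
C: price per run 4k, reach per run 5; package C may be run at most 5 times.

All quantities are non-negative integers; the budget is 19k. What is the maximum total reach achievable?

N has the best ratio (9/4); taking only N gives at most 3×9 = 27 (stopped by the supply cap of 3).
Mixing does better — 1×V and 3×N: price 18 ≤ 19, reach 1·9 + 3·9 = 36.

36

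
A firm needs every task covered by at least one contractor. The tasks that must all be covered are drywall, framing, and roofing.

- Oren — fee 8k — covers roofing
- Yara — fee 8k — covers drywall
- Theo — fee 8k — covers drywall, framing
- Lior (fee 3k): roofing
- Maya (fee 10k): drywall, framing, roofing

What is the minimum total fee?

10

This is a weighted set-cover instance.
The greedy cost-per-new-task heuristic would pick Lior and Theo for 11, but a cheaper cover exists.
Maya alone covers drywall, framing, roofing — every task.
Total fee: 10.
No cover costs less than 10.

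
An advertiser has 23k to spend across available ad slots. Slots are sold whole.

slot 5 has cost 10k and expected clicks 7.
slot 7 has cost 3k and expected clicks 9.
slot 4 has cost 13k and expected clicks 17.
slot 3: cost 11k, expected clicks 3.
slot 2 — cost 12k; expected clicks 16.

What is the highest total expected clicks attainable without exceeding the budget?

26

Treat it as a binary knapsack problem.
Take slot 7 and slot 4: cost 3 + 13 = 16 ≤ 23, expected clicks 9 + 17 = 26.
No other feasible combination does better.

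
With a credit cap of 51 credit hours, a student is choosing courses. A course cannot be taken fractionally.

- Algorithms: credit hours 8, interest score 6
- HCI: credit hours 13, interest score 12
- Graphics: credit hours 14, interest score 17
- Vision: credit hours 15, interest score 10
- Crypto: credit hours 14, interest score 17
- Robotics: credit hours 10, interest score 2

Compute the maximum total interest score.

52

This is a 0-1 knapsack instance.
Allowing fractional choices, the relaxed optimum would be about 53.3, but courses are indivisible.
Algorithms + Graphics + Vision + Crypto: credit hours 8 + 14 + 15 + 14 = 51 ≤ 51, interest score 6 + 17 + 10 + 17 = 50.
HCI + Graphics + Crypto + Robotics: credit hours 13 + 14 + 14 + 10 = 51 ≤ 51, interest score 12 + 17 + 17 + 2 = 48.
Algorithms + HCI + Graphics + Crypto: credit hours 8 + 13 + 14 + 14 = 49 ≤ 51, interest score 6 + 12 + 17 + 17 = 52.
Best is Algorithms, HCI, Graphics, and Crypto with total interest score 52.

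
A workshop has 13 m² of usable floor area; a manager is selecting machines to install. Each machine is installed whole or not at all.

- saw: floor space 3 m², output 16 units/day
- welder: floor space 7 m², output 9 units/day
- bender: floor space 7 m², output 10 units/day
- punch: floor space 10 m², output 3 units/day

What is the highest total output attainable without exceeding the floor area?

26

Allowing fractional choices, the relaxed optimum would be about 29.9, but machines are indivisible.
saw + punch: floor space 3 + 10 = 13 ≤ 13, output 16 + 3 = 19.
saw + bender: floor space 3 + 7 = 10 ≤ 13, output 16 + 10 = 26.
saw + welder: floor space 3 + 7 = 10 ≤ 13, output 16 + 9 = 25.
Best is saw and bender with total output 26.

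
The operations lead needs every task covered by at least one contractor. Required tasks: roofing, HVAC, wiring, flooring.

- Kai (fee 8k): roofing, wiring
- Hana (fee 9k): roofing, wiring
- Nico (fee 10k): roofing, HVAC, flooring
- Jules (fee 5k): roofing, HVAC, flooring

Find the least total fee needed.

This is a weighted set-cover instance.
Choose Kai and Jules: together they cover roofing, HVAC, wiring, flooring — every task.
Total fee: 8 + 5 = 13.
No cover costs less than 13.

13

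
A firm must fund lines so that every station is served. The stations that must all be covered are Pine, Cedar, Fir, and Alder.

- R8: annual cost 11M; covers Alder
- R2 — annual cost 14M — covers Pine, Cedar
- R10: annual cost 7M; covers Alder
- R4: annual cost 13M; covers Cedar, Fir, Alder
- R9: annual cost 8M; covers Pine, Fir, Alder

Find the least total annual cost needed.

This is an integer covering problem.
Choose R4 and R9: together they cover Pine, Cedar, Fir, Alder — every station.
Total annual cost: 13 + 8 = 21.
No cover costs less than 21.

21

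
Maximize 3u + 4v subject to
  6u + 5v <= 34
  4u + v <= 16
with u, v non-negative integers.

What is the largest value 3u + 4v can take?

(u,v)=(0,6): 6·0+5·6=30≤34, 4·0+1·6=6≤16, objective 24.
(u,v)=(1,5): 6·1+5·5=31≤34, 4·1+1·5=9≤16, objective 23.
(u,v)=(0,5): 6·0+5·5=25≤34, 4·0+1·5=5≤16, objective 20.
No feasible integer point exceeds 24.

24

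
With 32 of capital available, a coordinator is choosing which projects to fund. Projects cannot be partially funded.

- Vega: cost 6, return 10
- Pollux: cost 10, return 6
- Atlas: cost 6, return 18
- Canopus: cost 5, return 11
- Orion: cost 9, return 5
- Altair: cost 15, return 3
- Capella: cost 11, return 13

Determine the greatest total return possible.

52

Allowing fractional choices, the relaxed optimum would be about 54.4, but projects are indivisible.
Pollux + Atlas + Canopus + Capella: cost 10 + 6 + 5 + 11 = 32 ≤ 32, return 6 + 18 + 11 + 13 = 48.
Atlas + Canopus + Orion + Capella: cost 6 + 5 + 9 + 11 = 31 ≤ 32, return 18 + 11 + 5 + 13 = 47.
Vega + Atlas + Canopus + Capella: cost 6 + 6 + 5 + 11 = 28 ≤ 32, return 10 + 18 + 11 + 13 = 52.
Best is Vega, Atlas, Canopus, and Capella with total return 52.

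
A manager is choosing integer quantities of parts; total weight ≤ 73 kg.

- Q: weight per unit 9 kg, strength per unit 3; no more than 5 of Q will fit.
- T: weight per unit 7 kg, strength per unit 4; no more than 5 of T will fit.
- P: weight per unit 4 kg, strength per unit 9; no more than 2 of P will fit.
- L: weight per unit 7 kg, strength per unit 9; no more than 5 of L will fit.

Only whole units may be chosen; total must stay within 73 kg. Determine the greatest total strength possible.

79

This is a bounded integer knapsack.
P has the best ratio (9/4); taking only P gives at most 2×9 = 18 (stopped by the supply cap of 2).
Mixing does better — 4×T, 2×P, and 5×L: weight 71 ≤ 73, strength 4·4 + 2·9 + 5·9 = 79.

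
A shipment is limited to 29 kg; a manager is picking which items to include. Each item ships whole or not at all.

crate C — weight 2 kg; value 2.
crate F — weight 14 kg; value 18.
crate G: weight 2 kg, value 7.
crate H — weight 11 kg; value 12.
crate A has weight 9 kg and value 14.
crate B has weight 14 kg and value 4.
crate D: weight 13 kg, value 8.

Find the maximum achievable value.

41

Take crate C, crate F, crate G, and crate A: weight 2 + 14 + 2 + 9 = 27 ≤ 29, value 2 + 18 + 7 + 14 = 41.
No other feasible combination does better.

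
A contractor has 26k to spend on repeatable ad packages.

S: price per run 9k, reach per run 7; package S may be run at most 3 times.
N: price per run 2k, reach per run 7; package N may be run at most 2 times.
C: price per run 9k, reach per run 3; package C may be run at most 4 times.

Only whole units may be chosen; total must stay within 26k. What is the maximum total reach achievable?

28

N has the best ratio (7/2); taking only N gives at most 2×7 = 14 (stopped by the supply cap of 2).
Mixing does better — 2×S and 2×N: price 22 ≤ 26, reach 2·7 + 2·7 = 28.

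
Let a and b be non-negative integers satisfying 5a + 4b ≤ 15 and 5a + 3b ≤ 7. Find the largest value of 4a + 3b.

6

(a,b)=(0,2) is feasible, giving 6.
(a,b)=(0,1) is feasible, giving 3.
The best lattice point is (0,2), giving 6.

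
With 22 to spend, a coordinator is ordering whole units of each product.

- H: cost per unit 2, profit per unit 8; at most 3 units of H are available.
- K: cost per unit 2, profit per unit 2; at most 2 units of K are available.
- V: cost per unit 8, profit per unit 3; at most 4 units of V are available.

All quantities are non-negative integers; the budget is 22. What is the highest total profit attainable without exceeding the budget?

H has the best ratio (8/2); taking only H gives at most 3×8 = 24 (stopped by the supply cap of 3).
Mixing does better — 3×H, 2×K, and 1×V: cost 18 ≤ 22, profit 3·8 + 2·2 + 1·3 = 31.

31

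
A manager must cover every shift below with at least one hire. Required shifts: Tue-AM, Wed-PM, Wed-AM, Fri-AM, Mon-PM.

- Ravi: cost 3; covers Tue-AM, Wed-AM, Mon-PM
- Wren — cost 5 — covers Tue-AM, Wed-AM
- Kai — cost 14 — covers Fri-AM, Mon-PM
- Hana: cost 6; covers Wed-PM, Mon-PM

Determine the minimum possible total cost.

23

Choose Ravi, Kai, and Hana: together they cover Tue-AM, Wed-PM, Wed-AM, Fri-AM, Mon-PM — every shift.
Total cost: 3 + 14 + 6 = 23.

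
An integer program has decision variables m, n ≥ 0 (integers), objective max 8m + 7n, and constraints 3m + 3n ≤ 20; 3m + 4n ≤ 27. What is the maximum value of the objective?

(m,n)=(6,0) is feasible, giving 48.
(m,n)=(5,1) is feasible, giving 47.
No feasible integer point exceeds 48.

48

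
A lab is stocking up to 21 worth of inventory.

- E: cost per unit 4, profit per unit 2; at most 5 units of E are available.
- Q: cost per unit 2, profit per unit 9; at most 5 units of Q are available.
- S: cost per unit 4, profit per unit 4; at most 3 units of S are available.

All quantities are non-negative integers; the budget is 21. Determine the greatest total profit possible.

Q has the best ratio (9/2); taking only Q gives at most 5×9 = 45 (stopped by the supply cap of 5).
Mixing does better — 5×Q and 2×S: cost 18 ≤ 21, profit 5·9 + 2·4 = 53.

53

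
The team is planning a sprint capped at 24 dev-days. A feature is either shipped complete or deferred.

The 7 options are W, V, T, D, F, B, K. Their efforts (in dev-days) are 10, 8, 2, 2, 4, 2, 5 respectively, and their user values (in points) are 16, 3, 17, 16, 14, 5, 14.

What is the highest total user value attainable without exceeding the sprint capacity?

Allowing fractional choices, the relaxed optimum would be about 80.4, but features are indivisible.
W + T + D + F + K: effort 10 + 2 + 2 + 4 + 5 = 23 ≤ 24, user value 16 + 17 + 16 + 14 + 14 = 77.
V + T + D + F + B + K: effort 8 + 2 + 2 + 4 + 2 + 5 = 23 ≤ 24, user value 3 + 17 + 16 + 14 + 5 + 14 = 69.
Best is W, T, D, F, and K with total user value 77.

77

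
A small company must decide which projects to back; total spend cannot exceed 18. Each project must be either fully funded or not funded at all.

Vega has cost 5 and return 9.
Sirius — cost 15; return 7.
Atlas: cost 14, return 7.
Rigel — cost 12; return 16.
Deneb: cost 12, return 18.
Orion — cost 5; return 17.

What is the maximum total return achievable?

Take Deneb and Orion: cost 12 + 5 = 17 ≤ 18, return 18 + 17 = 35.
No other feasible combination does better.

35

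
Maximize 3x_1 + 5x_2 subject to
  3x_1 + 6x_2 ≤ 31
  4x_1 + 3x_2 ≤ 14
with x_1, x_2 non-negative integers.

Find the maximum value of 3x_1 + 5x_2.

Relaxing integrality, the LP optimum is 23.33 at (x_1,x_2) = (0, 4.67), which is not an integer point.
(x_1,x_2)=(0,4): 3·0+6·4=24≤31, 4·0+3·4=12≤14, objective 20.
(x_1,x_2)=(1,3): 3·1+6·3=21≤31, 4·1+3·3=13≤14, objective 18.
(x_1,x_2)=(0,3): 3·0+6·3=18≤31, 4·0+3·3=9≤14, objective 15.
No feasible integer point exceeds 20.

20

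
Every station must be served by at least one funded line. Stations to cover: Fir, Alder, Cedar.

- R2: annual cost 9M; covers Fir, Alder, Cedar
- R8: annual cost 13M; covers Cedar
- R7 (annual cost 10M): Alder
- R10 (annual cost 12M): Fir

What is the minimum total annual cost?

9

R2 alone covers Fir, Alder, Cedar — every station.
Total annual cost: 9.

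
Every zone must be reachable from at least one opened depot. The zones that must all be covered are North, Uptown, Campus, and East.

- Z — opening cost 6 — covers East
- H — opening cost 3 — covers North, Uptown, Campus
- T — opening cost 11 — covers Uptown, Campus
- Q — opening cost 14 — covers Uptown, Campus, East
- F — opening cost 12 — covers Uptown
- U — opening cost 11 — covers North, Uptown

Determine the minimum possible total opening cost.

9

This is an integer covering problem.
Choose Z and H: together they cover North, Uptown, Campus, East — every zone.
Total opening cost: 6 + 3 = 9.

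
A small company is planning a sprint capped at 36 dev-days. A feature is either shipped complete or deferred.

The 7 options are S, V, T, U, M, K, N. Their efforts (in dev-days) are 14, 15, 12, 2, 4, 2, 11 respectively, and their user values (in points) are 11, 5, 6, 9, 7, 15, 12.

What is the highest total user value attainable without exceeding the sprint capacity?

Allowing fractional choices, the relaxed optimum would be about 55.5, but features are indivisible.
T + U + M + K + N: effort 12 + 2 + 4 + 2 + 11 = 31 ≤ 36, user value 6 + 9 + 7 + 15 + 12 = 49.
S + U + M + K + N: effort 14 + 2 + 4 + 2 + 11 = 33 ≤ 36, user value 11 + 9 + 7 + 15 + 12 = 54.
S + T + U + M + K: effort 14 + 12 + 2 + 4 + 2 = 34 ≤ 36, user value 11 + 6 + 9 + 7 + 15 = 48.
Best is S, U, M, K, and N with total user value 54.

54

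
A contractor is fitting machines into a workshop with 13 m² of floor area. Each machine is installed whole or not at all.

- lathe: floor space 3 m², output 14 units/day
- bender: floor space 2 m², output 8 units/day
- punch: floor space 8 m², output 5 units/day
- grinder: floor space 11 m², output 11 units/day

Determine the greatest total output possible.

27

Allowing fractional choices, the relaxed optimum would be about 30.0, but machines are indivisible.
lathe + bender + punch: floor space 3 + 2 + 8 = 13 ≤ 13, output 14 + 8 + 5 = 27.
lathe + bender: floor space 3 + 2 = 5 ≤ 13, output 14 + 8 = 22.
Best is lathe, bender, and punch with total output 27.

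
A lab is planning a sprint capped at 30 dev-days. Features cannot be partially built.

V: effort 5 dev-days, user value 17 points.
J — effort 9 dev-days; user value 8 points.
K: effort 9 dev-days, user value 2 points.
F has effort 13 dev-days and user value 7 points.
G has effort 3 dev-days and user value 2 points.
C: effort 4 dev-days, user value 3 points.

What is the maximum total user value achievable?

34

This is an integer program with binary decision variables.
V + J + K + G + C: effort 5 + 9 + 9 + 3 + 4 = 30 ≤ 30, user value 17 + 8 + 2 + 2 + 3 = 32.
V + J + F: effort 5 + 9 + 13 = 27 ≤ 30, user value 17 + 8 + 7 = 32.
V + J + F + G: effort 5 + 9 + 13 + 3 = 30 ≤ 30, user value 17 + 8 + 7 + 2 = 34.
Best is V, J, F, and G with total user value 34.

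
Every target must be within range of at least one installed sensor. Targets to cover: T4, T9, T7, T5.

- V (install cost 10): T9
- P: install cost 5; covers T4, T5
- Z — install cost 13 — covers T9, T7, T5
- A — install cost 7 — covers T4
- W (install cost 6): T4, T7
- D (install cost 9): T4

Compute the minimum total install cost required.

Choose P and Z: together they cover T4, T9, T7, T5 — every target.
Total install cost: 5 + 13 = 18.

18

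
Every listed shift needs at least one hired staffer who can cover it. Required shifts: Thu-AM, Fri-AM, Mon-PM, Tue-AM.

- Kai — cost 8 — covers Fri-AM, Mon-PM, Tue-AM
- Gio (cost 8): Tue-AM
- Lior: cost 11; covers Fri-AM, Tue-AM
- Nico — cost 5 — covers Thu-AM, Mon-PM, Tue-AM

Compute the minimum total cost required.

Choose Kai and Nico: together they cover Thu-AM, Fri-AM, Mon-PM, Tue-AM — every shift.
Total cost: 8 + 5 = 13.
No cover costs less than 13.

13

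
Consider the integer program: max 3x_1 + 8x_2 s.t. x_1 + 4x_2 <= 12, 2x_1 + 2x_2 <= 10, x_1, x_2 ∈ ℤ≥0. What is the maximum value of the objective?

(x_1,x_2)=(3,2): 1·3+4·2=11≤12, 2·3+2·2=10≤10, objective 25.
(x_1,x_2)=(2,2): 1·2+4·2=10≤12, 2·2+2·2=8≤10, objective 22.
(x_1,x_2)=(4,1): 1·4+4·1=8≤12, 2·4+2·1=10≤10, objective 20.
Maximum is 25 at (x_1,x_2)=(3,2).

25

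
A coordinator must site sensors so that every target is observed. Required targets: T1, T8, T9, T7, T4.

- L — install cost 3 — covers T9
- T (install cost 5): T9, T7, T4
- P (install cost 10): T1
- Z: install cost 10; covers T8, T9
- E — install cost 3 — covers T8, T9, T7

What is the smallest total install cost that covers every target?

This is a weighted set-cover instance.
Choose T, P, and E: together they cover T1, T8, T9, T7, T4 — every target.
Total install cost: 5 + 10 + 3 = 18.
No cover costs less than 18.

18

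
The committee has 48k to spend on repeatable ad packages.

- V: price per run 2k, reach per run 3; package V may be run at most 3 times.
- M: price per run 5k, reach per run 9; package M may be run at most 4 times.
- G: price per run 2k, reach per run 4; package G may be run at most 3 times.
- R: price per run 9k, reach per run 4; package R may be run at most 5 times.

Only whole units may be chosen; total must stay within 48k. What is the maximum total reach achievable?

62

This is a bounded integer knapsack.
2×V, 4×M, 3×G, and 2×R: price 48 ≤ 48, reach 2·3 + 4·9 + 3·4 + 2·4 = 62.
3×V, 4×M, 2×G, and 2×R: price 48 ≤ 48, reach 3·3 + 4·9 + 2·4 + 2·4 = 61.
Best is 62.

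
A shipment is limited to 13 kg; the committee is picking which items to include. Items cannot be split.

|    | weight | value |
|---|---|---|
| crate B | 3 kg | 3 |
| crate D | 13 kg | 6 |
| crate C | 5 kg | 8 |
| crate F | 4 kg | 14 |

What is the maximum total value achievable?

Allowing fractional choices, the relaxed optimum would be about 25.5, but items are indivisible.
crate B + crate F: weight 3 + 4 = 7 ≤ 13, value 3 + 14 = 17.
crate C + crate F: weight 5 + 4 = 9 ≤ 13, value 8 + 14 = 22.
crate B + crate C + crate F: weight 3 + 5 + 4 = 12 ≤ 13, value 3 + 8 + 14 = 25.
Best is crate B, crate C, and crate F with total value 25.

25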